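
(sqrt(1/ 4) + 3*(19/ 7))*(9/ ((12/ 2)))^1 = 363/ 28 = 12.96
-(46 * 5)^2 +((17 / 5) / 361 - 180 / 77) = -52902.33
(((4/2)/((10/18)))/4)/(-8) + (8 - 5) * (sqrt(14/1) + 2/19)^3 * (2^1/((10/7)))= 10129821/548720 + 106386 * sqrt(14)/1805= 238.99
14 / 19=0.74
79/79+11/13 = 24/13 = 1.85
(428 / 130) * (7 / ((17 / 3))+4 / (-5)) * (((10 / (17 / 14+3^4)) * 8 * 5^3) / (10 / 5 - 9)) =-6334400 / 254371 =-24.90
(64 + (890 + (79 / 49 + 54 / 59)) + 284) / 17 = 3586365 / 49147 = 72.97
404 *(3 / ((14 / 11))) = 6666 / 7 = 952.29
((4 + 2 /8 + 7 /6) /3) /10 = 13 /72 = 0.18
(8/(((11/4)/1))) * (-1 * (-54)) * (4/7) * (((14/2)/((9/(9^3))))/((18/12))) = 373248/11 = 33931.64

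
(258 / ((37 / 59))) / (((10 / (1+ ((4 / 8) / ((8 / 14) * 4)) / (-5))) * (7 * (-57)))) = -388161 / 3936800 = -0.10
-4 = -4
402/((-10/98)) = -19698/5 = -3939.60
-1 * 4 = -4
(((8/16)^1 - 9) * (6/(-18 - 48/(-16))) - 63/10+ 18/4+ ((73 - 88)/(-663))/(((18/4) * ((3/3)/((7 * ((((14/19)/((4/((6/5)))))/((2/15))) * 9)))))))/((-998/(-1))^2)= 44617/20911103980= 0.00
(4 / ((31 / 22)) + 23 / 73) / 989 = 7137 / 2238107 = 0.00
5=5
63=63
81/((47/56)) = 4536/47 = 96.51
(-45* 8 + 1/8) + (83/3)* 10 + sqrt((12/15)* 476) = -1997/24 + 4* sqrt(595)/5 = -63.69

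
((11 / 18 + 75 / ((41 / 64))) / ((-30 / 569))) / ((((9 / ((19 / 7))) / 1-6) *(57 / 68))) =49418219 / 49815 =992.03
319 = 319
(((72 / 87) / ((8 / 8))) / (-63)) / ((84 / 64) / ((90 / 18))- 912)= 640 / 44419851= 0.00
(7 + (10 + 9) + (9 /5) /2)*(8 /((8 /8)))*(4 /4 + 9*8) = 78548 /5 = 15709.60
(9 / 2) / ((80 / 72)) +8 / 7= 727 / 140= 5.19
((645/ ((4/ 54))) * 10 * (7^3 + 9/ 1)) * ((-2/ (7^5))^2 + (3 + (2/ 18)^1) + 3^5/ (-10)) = -183452962791930480/ 282475249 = -649447919.57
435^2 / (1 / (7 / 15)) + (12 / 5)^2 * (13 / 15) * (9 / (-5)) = 55185009 / 625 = 88296.01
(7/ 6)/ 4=7/ 24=0.29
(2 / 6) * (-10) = -10 / 3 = -3.33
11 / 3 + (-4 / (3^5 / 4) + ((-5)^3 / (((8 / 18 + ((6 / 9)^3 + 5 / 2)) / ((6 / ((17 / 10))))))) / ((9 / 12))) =-5144675 / 28917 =-177.91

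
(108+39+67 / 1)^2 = 45796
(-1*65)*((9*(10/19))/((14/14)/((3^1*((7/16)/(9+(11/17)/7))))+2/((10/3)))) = -73095750/1787083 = -40.90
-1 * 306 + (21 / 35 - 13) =-1592 / 5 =-318.40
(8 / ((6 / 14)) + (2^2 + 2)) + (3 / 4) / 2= 601 / 24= 25.04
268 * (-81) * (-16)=347328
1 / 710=0.00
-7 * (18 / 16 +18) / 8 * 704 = -11781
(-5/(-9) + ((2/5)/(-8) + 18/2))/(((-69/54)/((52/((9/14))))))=-622804/1035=-601.74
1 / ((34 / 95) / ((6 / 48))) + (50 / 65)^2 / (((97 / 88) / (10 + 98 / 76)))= 41770505 / 6516848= 6.41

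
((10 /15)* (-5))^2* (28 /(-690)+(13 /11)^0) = 6620 /621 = 10.66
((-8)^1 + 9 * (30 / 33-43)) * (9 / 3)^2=-38295 / 11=-3481.36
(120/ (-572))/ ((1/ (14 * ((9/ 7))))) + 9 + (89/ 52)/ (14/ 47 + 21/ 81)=3354867/ 404404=8.30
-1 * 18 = -18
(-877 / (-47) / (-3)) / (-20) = 877 / 2820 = 0.31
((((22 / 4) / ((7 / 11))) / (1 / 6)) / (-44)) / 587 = -33 / 16436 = -0.00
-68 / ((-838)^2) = -17 / 175561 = -0.00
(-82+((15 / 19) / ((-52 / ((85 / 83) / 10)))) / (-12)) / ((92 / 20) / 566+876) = -76119272685 / 813185449648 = -0.09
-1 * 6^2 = -36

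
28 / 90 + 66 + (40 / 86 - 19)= 92447 / 1935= 47.78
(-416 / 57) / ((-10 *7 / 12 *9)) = 0.14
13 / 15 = 0.87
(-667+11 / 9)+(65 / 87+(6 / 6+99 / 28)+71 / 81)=-43384421 / 65772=-659.62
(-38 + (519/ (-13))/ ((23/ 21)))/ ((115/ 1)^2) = -22261/ 3954275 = -0.01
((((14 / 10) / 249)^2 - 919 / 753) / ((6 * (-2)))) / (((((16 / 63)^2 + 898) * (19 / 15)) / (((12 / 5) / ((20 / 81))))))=1957010813163 / 2252002102806500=0.00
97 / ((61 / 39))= 3783 / 61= 62.02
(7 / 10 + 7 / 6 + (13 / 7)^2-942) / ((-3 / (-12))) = -2753852 / 735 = -3746.74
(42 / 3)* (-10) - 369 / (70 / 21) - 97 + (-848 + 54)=-11417 / 10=-1141.70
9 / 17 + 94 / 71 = 2237 / 1207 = 1.85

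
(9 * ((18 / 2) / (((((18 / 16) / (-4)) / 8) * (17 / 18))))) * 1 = -41472 / 17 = -2439.53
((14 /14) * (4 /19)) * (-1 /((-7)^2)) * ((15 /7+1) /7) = -88 /45619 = -0.00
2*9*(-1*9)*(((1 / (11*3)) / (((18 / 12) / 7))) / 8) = -2.86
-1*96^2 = -9216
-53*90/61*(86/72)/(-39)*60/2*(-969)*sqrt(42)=-55208775*sqrt(42)/793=-451190.11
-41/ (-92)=41/ 92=0.45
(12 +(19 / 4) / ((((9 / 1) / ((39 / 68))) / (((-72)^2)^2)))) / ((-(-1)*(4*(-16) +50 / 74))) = -1705559252 / 13277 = -128459.69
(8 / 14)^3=64 / 343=0.19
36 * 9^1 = 324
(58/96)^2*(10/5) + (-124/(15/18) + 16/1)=-760723/5760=-132.07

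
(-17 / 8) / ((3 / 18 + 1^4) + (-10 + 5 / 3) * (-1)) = -0.22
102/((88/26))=663/22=30.14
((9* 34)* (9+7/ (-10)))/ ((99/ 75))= 21165/ 11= 1924.09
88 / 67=1.31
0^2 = 0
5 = 5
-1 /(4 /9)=-9 /4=-2.25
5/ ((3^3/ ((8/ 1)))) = 40/ 27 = 1.48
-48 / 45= -16 / 15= -1.07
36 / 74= 18 / 37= 0.49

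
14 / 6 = 7 / 3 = 2.33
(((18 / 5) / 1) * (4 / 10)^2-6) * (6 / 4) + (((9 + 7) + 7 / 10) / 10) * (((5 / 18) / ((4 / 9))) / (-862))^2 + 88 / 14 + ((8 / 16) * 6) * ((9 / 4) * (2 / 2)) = 815517685709 / 166441856000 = 4.90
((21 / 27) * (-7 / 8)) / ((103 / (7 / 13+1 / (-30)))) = -9653 / 2892240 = -0.00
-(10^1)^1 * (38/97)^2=-14440/9409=-1.53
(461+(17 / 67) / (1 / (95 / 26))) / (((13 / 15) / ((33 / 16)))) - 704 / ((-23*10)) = 1102.36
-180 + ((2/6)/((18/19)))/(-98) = -952579/5292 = -180.00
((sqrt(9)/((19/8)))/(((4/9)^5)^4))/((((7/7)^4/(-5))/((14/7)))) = -182364981885853932015/1305670057984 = -139671566.16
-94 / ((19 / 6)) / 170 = -282 / 1615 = -0.17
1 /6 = 0.17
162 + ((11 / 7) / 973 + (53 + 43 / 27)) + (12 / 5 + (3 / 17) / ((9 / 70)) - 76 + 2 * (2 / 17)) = 2260310083 / 15631245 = 144.60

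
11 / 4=2.75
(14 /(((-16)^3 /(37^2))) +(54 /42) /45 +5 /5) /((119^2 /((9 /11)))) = -2355093 /11165665280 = -0.00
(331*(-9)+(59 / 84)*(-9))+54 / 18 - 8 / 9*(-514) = -636409 / 252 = -2525.43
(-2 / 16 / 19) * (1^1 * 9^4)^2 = -43046721 / 152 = -283202.11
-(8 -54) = 46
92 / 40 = 23 / 10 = 2.30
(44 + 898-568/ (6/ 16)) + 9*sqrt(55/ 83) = -1718/ 3 + 9*sqrt(4565)/ 83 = -565.34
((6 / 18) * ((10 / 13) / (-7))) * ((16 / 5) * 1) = -32 / 273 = -0.12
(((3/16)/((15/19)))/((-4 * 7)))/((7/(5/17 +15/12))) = -57/30464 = -0.00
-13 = -13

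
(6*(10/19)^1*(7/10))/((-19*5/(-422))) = 17724/1805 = 9.82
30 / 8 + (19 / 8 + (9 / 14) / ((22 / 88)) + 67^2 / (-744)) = 3467 / 1302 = 2.66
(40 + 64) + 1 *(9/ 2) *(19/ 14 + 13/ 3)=3629/ 28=129.61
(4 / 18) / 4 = 1 / 18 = 0.06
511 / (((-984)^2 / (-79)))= -0.04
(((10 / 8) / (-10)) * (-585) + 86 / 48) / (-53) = -1.41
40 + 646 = 686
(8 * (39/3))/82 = 52/41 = 1.27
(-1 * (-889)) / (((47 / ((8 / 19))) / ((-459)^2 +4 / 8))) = 78861412 / 47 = 1677902.38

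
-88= -88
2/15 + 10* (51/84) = 1303/210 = 6.20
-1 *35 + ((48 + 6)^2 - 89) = 2792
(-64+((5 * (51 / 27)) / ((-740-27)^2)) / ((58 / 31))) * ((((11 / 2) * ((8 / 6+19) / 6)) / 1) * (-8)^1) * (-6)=-26375072523734 / 460630287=-57258.66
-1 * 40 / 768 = -5 / 96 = -0.05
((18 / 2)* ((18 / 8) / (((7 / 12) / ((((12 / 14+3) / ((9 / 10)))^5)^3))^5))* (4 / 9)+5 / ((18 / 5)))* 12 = 49039422187774033054116823149433024944869376000002026810779857219341603293305450833690043761112550604187309622722400050 / 121608646791433160496197598327050021402625666753036251238577363344003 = 403256047013497915904934300000000000000000000000000.00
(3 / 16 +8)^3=2248091 / 4096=548.85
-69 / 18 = -23 / 6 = -3.83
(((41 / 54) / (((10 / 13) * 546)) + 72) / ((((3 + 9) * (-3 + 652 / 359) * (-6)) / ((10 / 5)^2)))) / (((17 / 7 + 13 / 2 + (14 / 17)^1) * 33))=586247359 / 55836297000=0.01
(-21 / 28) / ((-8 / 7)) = 21 / 32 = 0.66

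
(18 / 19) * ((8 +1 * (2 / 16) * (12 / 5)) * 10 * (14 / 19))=20916 / 361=57.94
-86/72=-43/36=-1.19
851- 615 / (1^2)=236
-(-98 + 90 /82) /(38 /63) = 250299 /1558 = 160.65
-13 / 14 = -0.93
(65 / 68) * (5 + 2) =455 / 68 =6.69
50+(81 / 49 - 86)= -1683 / 49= -34.35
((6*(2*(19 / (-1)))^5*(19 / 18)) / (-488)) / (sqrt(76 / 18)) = 4952198*sqrt(38) / 61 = 500449.16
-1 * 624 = -624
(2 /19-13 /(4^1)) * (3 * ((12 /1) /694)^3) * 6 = -232308 /793856537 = -0.00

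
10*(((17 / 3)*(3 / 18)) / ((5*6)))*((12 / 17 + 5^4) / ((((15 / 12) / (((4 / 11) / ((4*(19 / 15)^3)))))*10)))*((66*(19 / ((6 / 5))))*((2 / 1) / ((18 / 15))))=1329625 / 1083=1227.72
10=10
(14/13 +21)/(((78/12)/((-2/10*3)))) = -2.04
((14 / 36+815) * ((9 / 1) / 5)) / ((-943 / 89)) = -1306253 / 9430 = -138.52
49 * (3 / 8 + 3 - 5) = -637 / 8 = -79.62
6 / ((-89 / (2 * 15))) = -180 / 89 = -2.02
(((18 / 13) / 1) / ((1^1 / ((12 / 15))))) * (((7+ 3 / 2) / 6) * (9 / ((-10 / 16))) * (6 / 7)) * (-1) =44064 / 2275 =19.37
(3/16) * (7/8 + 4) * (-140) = -4095/32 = -127.97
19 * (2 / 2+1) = 38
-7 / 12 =-0.58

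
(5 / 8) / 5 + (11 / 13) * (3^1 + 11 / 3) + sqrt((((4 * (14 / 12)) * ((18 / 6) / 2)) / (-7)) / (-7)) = sqrt(7) / 7 + 1799 / 312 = 6.14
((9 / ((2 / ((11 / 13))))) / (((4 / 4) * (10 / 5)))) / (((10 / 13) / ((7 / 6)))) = 231 / 80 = 2.89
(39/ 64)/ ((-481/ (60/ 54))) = -5/ 3552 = -0.00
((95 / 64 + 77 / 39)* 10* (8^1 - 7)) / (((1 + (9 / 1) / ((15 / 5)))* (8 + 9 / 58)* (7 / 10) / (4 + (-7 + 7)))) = 6258925 / 1033032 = 6.06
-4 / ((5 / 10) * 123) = -8 / 123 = -0.07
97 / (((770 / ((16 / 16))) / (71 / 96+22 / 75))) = 240463 / 1848000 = 0.13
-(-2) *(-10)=-20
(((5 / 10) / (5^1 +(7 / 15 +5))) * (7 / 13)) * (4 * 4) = 840 / 2041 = 0.41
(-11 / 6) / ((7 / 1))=-0.26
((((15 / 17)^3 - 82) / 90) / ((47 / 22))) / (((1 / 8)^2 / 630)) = -3937383296 / 230911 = -17051.52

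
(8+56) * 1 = 64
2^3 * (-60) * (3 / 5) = -288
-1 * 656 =-656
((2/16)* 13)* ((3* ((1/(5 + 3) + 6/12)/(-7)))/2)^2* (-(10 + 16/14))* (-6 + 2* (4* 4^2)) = -6958575/175616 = -39.62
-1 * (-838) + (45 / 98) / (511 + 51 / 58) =1219091023 / 1454761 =838.00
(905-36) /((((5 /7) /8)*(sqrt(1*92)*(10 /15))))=36498*sqrt(23) /115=1522.07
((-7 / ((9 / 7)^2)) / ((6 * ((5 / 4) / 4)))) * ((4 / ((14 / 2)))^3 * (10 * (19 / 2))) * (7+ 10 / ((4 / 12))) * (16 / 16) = -359936 / 243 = -1481.22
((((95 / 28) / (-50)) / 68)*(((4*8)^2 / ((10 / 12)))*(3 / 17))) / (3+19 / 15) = -513 / 10115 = -0.05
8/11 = 0.73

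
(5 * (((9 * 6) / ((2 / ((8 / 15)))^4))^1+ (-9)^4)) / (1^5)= 12302387 / 375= 32806.37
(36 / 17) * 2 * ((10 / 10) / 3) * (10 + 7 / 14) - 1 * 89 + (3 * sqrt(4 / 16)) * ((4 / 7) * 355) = 27383 / 119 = 230.11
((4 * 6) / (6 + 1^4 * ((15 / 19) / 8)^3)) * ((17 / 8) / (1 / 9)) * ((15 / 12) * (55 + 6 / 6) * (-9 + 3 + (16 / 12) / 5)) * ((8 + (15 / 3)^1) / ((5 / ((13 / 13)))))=-79812.42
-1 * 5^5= -3125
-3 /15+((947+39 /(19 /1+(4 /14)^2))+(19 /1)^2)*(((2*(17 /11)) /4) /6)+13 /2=423543 /2420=175.02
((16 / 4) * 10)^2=1600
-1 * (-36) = 36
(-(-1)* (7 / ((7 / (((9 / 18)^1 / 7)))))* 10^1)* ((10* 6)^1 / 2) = 150 / 7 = 21.43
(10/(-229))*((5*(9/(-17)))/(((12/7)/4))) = 1050/3893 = 0.27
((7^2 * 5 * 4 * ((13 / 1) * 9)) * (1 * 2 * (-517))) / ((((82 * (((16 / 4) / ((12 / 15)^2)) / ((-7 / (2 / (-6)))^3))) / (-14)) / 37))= 227499324500448 / 205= 1109752802441.21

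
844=844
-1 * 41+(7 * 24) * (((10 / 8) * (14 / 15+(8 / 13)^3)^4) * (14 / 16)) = 23517224416648429741 / 78631037288373375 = 299.08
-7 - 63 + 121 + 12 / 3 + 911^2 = 829976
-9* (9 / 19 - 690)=117909 / 19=6205.74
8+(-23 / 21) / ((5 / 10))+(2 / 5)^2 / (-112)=12197 / 2100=5.81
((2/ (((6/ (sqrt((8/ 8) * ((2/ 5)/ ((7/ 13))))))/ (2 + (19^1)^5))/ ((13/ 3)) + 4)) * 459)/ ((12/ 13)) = 2976864326566586937/ 11973310514093549 -64024543557 * sqrt(910)/ 47893242056374196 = 248.62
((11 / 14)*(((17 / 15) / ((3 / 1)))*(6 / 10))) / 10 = 187 / 10500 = 0.02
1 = 1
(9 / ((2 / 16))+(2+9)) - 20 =63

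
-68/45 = -1.51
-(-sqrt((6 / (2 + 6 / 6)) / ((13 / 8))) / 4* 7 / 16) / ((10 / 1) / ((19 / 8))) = 133* sqrt(13) / 16640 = 0.03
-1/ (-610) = 1/ 610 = 0.00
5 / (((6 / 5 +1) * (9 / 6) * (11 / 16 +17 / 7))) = 0.49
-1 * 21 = -21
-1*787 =-787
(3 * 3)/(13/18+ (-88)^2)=162/139405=0.00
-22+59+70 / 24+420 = 5519 / 12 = 459.92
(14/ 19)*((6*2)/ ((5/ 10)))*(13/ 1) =4368/ 19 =229.89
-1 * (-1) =1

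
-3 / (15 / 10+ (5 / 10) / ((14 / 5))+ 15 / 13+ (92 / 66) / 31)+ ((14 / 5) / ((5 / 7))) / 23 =-537338914 / 616087775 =-0.87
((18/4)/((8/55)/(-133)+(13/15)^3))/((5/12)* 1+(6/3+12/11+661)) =586589850/56292171373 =0.01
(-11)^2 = 121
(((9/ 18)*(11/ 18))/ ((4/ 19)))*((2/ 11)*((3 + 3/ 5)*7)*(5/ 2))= 133/ 8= 16.62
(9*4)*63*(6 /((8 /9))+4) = 24381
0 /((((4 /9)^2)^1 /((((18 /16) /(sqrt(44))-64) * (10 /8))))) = 0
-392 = -392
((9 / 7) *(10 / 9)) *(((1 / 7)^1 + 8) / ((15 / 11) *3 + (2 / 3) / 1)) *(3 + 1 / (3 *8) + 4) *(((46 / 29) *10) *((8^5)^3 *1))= 2143738931298120499200 / 223097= 9608999364841842.33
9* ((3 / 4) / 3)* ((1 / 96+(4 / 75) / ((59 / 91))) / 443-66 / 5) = -2484021111 / 83638400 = -29.70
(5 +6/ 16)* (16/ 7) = 86/ 7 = 12.29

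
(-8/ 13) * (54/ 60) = -36/ 65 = -0.55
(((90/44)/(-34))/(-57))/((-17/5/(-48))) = 900/60401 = 0.01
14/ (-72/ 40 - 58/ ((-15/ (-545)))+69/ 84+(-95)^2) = 5880/ 2905009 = 0.00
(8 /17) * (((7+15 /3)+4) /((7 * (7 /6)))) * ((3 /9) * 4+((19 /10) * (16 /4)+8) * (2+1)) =44.38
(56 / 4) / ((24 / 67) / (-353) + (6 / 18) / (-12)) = -11920104 / 24515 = -486.24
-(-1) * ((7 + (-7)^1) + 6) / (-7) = -6 / 7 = -0.86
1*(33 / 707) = 0.05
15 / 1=15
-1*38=-38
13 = 13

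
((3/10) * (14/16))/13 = 21/1040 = 0.02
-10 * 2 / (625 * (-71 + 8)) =4 / 7875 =0.00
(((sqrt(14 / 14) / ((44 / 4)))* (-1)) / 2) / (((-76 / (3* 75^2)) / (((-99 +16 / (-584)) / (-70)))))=24397875 / 1708784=14.28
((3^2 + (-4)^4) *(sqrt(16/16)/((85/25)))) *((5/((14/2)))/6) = 9.28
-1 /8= -0.12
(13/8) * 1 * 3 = 39/8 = 4.88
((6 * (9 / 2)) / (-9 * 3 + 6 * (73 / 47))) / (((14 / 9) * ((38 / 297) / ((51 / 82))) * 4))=-57664629 / 48335392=-1.19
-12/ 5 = -2.40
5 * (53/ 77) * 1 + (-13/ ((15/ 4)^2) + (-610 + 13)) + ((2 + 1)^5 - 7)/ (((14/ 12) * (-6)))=-1554788/ 2475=-628.20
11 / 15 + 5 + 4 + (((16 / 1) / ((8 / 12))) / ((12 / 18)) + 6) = 51.73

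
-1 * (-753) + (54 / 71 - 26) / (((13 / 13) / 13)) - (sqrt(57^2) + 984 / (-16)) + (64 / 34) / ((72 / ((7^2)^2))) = 10692637 / 21726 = 492.16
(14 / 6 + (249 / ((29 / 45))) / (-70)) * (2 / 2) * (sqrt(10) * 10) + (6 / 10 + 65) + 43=543 / 5 - 19405 * sqrt(10) / 609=7.84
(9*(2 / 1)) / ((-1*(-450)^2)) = -1 / 11250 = -0.00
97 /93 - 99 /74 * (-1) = 16385 /6882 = 2.38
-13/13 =-1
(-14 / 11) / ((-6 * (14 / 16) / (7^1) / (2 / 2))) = 56 / 33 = 1.70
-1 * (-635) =635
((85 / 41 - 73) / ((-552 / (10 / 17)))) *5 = 18175 / 48093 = 0.38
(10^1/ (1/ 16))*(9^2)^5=557885504160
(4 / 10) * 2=4 / 5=0.80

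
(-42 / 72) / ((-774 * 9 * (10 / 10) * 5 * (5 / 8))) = 7 / 261225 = 0.00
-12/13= -0.92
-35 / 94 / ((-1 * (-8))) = -35 / 752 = -0.05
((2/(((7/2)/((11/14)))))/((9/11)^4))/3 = 322102/964467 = 0.33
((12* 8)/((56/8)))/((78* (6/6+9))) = 8/455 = 0.02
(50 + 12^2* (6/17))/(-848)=-857/7208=-0.12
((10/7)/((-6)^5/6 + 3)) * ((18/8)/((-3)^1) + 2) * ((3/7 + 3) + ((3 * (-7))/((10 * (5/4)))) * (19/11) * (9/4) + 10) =-26563/2787708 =-0.01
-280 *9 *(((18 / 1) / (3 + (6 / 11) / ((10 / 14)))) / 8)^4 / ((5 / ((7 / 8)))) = -4035425625 / 71639296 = -56.33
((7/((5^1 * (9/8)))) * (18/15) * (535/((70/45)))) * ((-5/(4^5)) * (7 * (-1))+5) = 330951/128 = 2585.55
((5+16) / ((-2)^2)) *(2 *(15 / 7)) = 45 / 2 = 22.50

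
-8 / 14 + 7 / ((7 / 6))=38 / 7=5.43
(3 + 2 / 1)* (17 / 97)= 85 / 97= 0.88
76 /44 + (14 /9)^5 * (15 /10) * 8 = 24038233 /216513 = 111.02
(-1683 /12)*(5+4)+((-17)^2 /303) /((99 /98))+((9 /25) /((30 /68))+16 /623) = -11777859640927 /9344065500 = -1260.46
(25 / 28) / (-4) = -25 / 112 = -0.22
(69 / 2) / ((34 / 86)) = 2967 / 34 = 87.26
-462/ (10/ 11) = -2541/ 5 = -508.20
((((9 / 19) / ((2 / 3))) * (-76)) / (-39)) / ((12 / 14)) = 21 / 13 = 1.62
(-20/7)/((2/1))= -10/7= -1.43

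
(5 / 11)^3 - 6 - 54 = -79735 / 1331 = -59.91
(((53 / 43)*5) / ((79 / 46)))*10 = 121900 / 3397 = 35.88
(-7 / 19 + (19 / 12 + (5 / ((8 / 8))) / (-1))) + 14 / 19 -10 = -2975 / 228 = -13.05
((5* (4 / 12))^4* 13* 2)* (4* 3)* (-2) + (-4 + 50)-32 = -129622 / 27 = -4800.81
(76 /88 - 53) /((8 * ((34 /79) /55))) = -453065 /544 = -832.84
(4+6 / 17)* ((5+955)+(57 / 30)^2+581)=5715057 / 850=6723.60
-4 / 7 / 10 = -2 / 35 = -0.06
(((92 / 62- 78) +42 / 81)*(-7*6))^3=706252980729464000 / 21717639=32519786369.48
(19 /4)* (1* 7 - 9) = -19 /2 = -9.50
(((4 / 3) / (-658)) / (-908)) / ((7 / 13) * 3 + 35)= 13 / 213294648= 0.00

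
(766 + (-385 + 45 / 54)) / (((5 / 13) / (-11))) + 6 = -327433 / 30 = -10914.43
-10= -10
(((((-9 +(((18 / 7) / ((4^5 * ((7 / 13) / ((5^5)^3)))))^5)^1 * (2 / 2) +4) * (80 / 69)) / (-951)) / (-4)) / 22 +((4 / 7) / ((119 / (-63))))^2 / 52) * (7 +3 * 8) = 337950059440728243619422670705743083630774521562500229035474570381711 / 13476083623421818950161050632192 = 25077765089952497030211810000000000000.00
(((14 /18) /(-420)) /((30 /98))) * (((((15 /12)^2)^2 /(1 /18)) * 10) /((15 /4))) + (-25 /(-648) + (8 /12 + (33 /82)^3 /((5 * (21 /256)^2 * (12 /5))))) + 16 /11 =434847805127 /192577404096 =2.26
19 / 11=1.73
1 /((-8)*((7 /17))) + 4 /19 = -99 /1064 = -0.09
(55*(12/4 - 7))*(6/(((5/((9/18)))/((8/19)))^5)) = -270336/1547561875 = -0.00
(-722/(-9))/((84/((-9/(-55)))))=361/2310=0.16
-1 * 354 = -354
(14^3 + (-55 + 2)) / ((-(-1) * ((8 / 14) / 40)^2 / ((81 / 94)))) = 534028950 / 47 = 11362318.09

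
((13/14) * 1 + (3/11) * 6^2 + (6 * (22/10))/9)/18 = 28213/41580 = 0.68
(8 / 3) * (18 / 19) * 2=96 / 19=5.05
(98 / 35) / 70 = 1 / 25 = 0.04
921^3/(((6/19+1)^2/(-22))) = -6204528350262/625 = -9927245360.42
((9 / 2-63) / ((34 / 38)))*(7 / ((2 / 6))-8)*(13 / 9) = -41743 / 34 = -1227.74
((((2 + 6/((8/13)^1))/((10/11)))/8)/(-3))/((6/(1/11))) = -47/5760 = -0.01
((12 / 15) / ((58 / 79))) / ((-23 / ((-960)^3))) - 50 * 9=27957357450 / 667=41915078.64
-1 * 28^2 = -784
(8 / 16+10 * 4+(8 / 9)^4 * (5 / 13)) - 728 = -117236915 / 170586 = -687.26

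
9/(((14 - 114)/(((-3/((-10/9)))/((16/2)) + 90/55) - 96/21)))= 144009/616000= 0.23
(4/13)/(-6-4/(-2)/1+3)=-4/13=-0.31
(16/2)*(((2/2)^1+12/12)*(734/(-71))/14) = -5872/497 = -11.81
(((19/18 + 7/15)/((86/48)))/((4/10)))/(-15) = -274/1935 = -0.14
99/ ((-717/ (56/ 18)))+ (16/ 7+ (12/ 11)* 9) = 11.67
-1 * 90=-90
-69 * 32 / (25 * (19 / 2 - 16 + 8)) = -58.88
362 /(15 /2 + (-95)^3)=-724 /1714735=-0.00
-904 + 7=-897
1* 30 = 30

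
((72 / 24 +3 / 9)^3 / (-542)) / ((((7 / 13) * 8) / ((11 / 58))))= -17875 / 5941404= -0.00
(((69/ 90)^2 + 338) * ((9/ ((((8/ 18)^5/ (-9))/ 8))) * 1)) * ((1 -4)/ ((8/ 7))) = 3400855174269/ 102400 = 33211476.31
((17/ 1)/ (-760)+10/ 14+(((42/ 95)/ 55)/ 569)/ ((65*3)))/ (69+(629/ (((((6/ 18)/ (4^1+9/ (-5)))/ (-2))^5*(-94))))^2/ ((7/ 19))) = 8230766272109375/ 232180902682838523270032373912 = 0.00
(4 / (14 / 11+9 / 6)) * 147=212.07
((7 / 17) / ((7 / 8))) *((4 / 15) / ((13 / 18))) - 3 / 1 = -3123 / 1105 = -2.83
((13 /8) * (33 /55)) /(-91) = -3 /280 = -0.01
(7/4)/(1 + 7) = 7/32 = 0.22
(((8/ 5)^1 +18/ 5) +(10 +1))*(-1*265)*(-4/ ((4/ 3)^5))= 1043199/ 256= 4075.00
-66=-66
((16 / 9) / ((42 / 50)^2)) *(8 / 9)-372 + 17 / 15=-65838641 / 178605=-368.63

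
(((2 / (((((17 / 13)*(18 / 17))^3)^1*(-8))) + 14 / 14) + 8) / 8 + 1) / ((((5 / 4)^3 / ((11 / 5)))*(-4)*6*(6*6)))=-4338169 / 1574640000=-0.00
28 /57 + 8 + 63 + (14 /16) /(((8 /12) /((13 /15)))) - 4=312947 /4560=68.63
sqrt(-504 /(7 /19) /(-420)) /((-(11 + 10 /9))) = -9 * sqrt(3990) /3815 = -0.15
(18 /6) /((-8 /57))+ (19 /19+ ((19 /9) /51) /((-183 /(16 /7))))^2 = -56355105814411 /2765754435528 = -20.38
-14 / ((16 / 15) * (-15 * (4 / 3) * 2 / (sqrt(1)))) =21 / 64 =0.33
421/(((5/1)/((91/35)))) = 5473/25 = 218.92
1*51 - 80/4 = 31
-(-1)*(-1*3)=-3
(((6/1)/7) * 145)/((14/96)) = 41760/49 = 852.24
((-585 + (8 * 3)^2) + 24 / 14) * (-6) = 306 / 7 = 43.71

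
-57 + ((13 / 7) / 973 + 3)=-367781 / 6811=-54.00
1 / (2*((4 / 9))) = 9 / 8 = 1.12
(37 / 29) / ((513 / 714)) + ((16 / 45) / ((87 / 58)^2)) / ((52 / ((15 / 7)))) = 2412854 / 1353807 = 1.78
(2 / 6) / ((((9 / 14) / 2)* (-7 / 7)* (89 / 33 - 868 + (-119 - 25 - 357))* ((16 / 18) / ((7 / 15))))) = 539 / 1352640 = 0.00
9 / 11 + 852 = 9381 / 11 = 852.82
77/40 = 1.92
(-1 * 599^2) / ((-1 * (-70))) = -358801 / 70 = -5125.73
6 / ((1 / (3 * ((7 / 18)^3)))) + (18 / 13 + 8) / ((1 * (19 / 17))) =756697 / 80028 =9.46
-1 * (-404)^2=-163216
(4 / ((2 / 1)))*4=8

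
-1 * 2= -2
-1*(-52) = 52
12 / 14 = 6 / 7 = 0.86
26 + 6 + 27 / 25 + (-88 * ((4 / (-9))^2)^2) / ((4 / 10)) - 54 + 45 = 15.50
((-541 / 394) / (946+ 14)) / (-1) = 0.00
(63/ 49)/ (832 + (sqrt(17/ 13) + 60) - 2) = 104130/ 72080981 - 9 * sqrt(221)/ 72080981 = 0.00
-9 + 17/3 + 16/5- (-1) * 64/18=154/45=3.42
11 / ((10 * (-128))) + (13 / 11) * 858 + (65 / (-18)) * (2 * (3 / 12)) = 11660381 / 11520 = 1012.19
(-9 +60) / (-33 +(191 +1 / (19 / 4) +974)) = 969 / 21512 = 0.05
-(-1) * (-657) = -657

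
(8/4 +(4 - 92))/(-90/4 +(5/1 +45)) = -172/55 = -3.13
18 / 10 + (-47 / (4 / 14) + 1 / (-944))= -767949 / 4720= -162.70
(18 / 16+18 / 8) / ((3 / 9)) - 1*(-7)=137 / 8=17.12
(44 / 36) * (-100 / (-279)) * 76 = 83600 / 2511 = 33.29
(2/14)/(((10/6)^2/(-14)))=-18/25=-0.72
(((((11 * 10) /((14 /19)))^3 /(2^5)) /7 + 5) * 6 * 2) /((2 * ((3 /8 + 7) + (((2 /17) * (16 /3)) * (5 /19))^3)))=3115929570126343695 /257935143403462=12080.28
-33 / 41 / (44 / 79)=-237 / 164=-1.45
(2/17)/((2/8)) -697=-11841/17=-696.53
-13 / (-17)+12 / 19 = 451 / 323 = 1.40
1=1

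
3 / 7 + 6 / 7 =9 / 7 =1.29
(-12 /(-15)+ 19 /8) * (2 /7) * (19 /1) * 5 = 2413 /28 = 86.18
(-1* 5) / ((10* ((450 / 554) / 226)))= -31301 / 225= -139.12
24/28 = 6/7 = 0.86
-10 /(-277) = 10 /277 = 0.04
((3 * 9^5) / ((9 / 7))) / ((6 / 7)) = 321489 / 2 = 160744.50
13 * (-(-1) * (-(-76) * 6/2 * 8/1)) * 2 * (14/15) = 221312/5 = 44262.40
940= 940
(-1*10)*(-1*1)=10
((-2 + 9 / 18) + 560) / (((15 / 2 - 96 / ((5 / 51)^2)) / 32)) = -893600 / 499017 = -1.79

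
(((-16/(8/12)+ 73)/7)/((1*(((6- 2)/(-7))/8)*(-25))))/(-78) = -0.05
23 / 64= 0.36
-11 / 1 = -11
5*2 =10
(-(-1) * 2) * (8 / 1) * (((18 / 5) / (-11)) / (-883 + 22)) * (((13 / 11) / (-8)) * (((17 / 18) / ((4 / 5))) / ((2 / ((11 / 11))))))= -221 / 416724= -0.00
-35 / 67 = -0.52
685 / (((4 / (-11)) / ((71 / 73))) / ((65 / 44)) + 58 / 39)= 9483825 / 17086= 555.06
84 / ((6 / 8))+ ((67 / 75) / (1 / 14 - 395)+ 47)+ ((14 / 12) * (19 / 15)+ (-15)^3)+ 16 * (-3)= -3262.52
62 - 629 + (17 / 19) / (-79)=-851084 / 1501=-567.01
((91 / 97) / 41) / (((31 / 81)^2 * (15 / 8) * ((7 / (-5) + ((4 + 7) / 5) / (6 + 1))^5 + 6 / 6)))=-5574797865000 / 34031818125607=-0.16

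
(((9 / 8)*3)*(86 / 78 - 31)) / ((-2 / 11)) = 57717 / 104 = 554.97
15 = 15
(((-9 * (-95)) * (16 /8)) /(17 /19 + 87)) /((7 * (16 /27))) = 87723 /18704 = 4.69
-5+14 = 9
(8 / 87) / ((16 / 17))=17 / 174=0.10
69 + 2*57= 183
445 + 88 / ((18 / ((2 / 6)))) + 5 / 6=24163 / 54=447.46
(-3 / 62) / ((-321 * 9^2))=1 / 537354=0.00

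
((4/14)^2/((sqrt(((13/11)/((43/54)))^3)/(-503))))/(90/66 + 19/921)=-803452463 * sqrt(36894)/9406752264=-16.41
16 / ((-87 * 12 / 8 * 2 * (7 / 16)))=-256 / 1827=-0.14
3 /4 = 0.75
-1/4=-0.25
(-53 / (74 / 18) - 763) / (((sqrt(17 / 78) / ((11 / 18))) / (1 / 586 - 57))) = 2636908747* sqrt(1326) / 1658673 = 57890.34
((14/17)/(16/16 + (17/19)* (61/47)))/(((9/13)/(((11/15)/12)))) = 893893/26576100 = 0.03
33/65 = 0.51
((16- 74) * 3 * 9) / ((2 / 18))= -14094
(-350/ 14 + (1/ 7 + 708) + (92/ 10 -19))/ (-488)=-23567/ 17080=-1.38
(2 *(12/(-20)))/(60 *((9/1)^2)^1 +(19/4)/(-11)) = -264/1069105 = -0.00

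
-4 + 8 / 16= -7 / 2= -3.50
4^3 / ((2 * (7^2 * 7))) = 32 / 343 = 0.09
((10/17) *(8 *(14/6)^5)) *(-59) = -79329040/4131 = -19203.35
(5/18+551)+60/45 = 552.61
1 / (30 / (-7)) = -7 / 30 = -0.23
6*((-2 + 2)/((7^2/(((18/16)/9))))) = 0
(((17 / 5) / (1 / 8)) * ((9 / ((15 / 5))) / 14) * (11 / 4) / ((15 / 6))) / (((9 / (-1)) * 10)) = -187 / 2625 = -0.07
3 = 3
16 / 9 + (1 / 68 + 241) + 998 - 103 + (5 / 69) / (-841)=13469090827 / 11837916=1137.79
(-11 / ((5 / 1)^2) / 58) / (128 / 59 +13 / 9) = -5841 / 2782550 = -0.00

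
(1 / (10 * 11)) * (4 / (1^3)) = 2 / 55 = 0.04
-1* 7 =-7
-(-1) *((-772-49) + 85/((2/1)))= -1557/2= -778.50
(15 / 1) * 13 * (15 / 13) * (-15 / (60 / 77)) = -17325 / 4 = -4331.25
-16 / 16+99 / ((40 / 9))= 21.28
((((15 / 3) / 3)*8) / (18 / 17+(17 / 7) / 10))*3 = 47600 / 1549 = 30.73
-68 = -68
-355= -355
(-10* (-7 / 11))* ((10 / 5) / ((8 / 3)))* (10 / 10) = 105 / 22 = 4.77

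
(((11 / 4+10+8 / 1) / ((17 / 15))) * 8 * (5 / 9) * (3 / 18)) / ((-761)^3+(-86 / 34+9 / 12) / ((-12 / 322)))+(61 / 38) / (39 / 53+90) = 193775015731237 / 10952952526852238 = 0.02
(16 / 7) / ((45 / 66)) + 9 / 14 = 839 / 210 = 4.00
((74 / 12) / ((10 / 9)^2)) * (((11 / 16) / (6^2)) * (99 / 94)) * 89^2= 957482559 / 1203200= 795.78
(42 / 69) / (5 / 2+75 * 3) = 4 / 1495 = 0.00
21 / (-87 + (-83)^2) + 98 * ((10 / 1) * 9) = 59993661 / 6802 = 8820.00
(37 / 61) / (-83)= -37 / 5063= -0.01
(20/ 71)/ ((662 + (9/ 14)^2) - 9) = 0.00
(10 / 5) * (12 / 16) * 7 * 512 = 5376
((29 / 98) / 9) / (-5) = -29 / 4410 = -0.01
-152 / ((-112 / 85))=1615 / 14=115.36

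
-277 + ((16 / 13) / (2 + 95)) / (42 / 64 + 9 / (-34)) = -74391557 / 268593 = -276.97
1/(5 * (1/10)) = 2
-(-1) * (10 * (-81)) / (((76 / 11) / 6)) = -13365 / 19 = -703.42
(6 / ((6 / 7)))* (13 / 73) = 91 / 73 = 1.25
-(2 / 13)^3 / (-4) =2 / 2197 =0.00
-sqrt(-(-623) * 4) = -2 * sqrt(623) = -49.92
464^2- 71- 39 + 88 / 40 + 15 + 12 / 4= 1076031 / 5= 215206.20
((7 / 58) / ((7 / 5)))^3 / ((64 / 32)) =0.00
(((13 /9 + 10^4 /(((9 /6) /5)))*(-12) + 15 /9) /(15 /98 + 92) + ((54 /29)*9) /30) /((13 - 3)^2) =-17050473337 /392848500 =-43.40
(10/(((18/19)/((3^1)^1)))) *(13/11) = 1235/33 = 37.42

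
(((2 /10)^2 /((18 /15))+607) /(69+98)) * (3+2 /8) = 236743 /20040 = 11.81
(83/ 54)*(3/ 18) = 83/ 324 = 0.26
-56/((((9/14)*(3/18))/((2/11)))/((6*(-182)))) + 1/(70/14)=5707531/55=103773.29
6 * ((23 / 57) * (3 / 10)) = 69 / 95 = 0.73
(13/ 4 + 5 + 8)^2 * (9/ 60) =2535/ 64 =39.61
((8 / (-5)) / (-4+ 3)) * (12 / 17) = 1.13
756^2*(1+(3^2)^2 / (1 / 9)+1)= 417792816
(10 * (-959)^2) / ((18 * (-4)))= -4598405 / 36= -127733.47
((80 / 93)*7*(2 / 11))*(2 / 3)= 2240 / 3069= 0.73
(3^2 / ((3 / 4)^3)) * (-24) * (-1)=512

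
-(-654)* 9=5886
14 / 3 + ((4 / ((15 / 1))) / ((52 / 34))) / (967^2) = 850931024 / 182342355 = 4.67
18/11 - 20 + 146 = 1404/11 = 127.64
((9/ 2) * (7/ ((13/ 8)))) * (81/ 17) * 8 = 163296/ 221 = 738.90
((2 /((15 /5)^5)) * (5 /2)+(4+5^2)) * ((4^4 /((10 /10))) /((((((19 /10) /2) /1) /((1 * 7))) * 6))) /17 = 126371840 /235467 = 536.69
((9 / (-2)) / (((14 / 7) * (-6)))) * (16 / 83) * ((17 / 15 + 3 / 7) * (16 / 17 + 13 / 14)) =14596 / 69139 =0.21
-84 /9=-28 /3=-9.33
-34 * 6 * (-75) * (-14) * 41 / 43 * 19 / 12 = -323375.58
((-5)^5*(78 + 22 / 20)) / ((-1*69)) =494375 / 138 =3582.43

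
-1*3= -3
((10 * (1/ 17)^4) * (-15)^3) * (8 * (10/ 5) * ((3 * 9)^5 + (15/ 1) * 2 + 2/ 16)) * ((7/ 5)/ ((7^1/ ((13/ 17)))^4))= -2603562309913500/ 140746164839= -18498.28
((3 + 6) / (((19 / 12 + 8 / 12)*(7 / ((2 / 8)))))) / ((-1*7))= -1 / 49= -0.02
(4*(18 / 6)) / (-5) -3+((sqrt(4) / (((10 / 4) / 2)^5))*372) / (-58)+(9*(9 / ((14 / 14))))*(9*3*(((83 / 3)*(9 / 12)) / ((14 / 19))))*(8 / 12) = 104161122141 / 2537500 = 41048.72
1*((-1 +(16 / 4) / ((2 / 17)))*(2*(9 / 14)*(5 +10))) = 4455 / 7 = 636.43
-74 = -74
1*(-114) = -114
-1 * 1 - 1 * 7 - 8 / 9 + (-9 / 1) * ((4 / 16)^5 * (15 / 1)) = -83135 / 9216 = -9.02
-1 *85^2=-7225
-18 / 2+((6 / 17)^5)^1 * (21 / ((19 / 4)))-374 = -10331646205 / 26977283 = -382.98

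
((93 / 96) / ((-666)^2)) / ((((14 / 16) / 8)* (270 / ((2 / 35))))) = 31 / 7335307350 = 0.00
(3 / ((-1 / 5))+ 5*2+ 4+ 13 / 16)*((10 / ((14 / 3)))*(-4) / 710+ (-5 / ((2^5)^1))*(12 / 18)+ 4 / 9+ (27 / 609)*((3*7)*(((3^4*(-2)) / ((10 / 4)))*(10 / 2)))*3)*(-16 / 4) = -1877549411 / 2767296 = -678.48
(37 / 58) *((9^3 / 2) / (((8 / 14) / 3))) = 566433 / 464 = 1220.76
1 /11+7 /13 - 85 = -12065 /143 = -84.37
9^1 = 9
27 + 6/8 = 111/4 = 27.75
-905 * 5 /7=-4525 /7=-646.43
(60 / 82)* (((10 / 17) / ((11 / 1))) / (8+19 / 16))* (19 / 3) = 30400 / 1127049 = 0.03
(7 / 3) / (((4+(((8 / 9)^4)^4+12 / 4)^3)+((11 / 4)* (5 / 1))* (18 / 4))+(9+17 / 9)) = 118770128234537590691530136900719305643284037992 / 5501247858692580006917110263793154916915819805175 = 0.02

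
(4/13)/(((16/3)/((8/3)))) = 2/13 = 0.15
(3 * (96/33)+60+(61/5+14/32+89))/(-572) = -149921/503360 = -0.30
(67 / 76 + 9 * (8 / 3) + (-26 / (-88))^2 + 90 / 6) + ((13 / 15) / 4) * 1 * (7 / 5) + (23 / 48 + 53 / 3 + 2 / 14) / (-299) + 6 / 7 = 118567300349 / 2887084200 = 41.07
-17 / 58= -0.29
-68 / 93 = -0.73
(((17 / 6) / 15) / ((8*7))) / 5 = 17 / 25200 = 0.00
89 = 89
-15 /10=-3 /2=-1.50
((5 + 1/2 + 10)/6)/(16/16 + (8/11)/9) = 2.39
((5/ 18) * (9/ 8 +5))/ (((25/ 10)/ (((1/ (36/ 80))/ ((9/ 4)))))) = 490/ 729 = 0.67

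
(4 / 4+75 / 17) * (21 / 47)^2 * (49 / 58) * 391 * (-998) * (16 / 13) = -365065557696 / 832793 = -438362.90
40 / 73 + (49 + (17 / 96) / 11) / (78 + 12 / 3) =7242233 / 6321216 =1.15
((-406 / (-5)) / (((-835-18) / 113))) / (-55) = 45878 / 234575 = 0.20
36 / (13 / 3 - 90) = -108 / 257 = -0.42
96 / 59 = 1.63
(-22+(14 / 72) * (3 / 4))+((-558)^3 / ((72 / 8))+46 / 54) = -8339582449 / 432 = -19304589.00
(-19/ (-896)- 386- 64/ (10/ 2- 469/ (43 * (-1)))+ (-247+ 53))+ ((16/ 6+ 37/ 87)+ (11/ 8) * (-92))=-3143210419/ 4443264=-707.41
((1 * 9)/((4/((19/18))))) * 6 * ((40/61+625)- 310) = 1097535/244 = 4498.09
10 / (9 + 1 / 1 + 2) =0.83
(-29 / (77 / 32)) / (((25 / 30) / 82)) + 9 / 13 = -5932023 / 5005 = -1185.22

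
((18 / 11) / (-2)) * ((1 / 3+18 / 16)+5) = -465 / 88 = -5.28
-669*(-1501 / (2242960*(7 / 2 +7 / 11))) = 11045859 / 102054680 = 0.11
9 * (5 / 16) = 45 / 16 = 2.81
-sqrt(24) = -2 *sqrt(6) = -4.90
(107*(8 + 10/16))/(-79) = -7383/632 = -11.68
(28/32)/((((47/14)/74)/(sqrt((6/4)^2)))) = 5439/188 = 28.93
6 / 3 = 2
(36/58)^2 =324/841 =0.39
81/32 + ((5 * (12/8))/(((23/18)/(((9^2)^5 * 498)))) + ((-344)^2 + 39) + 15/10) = 7501328576062327/736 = 10192022521823.81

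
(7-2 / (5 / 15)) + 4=5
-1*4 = -4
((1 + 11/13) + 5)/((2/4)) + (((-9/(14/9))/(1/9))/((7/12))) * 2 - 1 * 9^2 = -156599/637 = -245.84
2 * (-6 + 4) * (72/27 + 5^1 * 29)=-1772/3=-590.67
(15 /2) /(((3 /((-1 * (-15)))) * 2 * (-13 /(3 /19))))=-225 /988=-0.23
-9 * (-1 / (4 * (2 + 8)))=9 / 40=0.22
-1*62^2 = -3844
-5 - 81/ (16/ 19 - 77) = -5696/ 1447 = -3.94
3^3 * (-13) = -351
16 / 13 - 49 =-621 / 13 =-47.77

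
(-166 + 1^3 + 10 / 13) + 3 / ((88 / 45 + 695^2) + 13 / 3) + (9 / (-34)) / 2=-789558688459 / 4803746168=-164.36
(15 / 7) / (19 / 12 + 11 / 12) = 6 / 7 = 0.86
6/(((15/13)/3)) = 78/5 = 15.60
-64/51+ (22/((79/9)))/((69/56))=72208/92667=0.78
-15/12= -5/4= -1.25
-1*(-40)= 40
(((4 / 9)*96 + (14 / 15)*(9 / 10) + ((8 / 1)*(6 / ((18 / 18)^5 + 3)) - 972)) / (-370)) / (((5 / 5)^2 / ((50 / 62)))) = 68737 / 34410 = 2.00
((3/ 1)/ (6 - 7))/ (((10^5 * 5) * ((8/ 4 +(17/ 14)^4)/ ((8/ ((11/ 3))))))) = -9604/ 3062296875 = -0.00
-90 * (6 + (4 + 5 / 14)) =-6525 / 7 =-932.14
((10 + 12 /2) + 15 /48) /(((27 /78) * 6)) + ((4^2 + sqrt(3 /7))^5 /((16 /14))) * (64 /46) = 64440356 * sqrt(21) /1127 + 10030352665 /7728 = 1559949.04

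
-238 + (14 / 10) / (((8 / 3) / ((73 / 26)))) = -245987 / 1040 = -236.53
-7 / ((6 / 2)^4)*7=-49 / 81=-0.60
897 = 897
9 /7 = 1.29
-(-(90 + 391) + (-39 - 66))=586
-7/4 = -1.75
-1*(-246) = 246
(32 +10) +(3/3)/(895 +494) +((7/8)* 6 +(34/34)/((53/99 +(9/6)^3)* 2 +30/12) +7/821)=882848769275/18642752412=47.36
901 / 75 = 12.01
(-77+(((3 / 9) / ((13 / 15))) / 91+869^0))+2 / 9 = -806761 / 10647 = -75.77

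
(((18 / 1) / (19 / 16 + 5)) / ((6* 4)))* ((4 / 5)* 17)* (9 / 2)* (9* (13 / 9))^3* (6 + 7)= 11652888 / 55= 211870.69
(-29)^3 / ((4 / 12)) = -73167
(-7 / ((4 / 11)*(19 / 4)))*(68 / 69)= -5236 / 1311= -3.99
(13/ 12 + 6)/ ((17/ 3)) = 5/ 4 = 1.25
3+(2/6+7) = 31/3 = 10.33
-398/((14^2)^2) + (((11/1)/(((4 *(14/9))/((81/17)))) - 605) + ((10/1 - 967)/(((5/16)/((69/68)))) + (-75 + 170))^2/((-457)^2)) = -8015933439088329/14491802376100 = -553.14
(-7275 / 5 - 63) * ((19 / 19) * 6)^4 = -1967328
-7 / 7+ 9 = 8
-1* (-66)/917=66/917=0.07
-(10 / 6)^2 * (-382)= 1061.11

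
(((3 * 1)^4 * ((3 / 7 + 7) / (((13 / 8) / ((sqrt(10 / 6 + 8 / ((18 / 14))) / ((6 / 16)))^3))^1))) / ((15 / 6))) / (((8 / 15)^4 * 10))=63900 * sqrt(71) / 7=76918.71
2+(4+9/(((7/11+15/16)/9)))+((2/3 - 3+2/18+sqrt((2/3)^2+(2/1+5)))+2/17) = sqrt(67)/3+2346260/42381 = 58.09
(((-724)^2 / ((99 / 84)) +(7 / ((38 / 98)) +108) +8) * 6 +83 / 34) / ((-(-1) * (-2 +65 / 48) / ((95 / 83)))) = -2276198854920 / 481151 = -4730737.03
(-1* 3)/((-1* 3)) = 1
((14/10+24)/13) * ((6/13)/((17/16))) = 0.85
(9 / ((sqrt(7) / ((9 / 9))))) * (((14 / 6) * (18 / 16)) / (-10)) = -27 * sqrt(7) / 80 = -0.89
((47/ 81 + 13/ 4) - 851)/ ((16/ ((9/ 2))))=-274483/ 1152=-238.27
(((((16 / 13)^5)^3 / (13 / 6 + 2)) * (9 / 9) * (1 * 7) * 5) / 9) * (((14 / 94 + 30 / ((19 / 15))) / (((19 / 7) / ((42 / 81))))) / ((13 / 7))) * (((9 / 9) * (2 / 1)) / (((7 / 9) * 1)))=67331252281710406377930752 / 508055562360495556301115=132.53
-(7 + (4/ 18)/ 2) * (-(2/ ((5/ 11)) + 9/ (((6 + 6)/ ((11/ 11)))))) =1648/ 45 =36.62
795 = 795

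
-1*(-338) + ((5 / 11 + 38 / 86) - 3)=158879 / 473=335.90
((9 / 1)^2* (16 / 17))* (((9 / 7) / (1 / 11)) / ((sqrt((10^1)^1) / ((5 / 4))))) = 426.19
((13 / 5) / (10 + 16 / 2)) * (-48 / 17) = -104 / 255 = -0.41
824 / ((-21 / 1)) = -824 / 21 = -39.24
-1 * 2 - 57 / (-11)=35 / 11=3.18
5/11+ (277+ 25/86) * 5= 1312015/946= 1386.91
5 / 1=5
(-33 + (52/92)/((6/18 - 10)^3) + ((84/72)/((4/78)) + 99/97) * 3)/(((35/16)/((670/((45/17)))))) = 25326320963768/5713245195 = 4432.91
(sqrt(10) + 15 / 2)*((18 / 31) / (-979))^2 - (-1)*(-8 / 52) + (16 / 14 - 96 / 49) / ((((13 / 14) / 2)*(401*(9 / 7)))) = -6795479959468 / 43213456517517 + 324*sqrt(10) / 921061801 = -0.16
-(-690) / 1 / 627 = 230 / 209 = 1.10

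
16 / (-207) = -16 / 207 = -0.08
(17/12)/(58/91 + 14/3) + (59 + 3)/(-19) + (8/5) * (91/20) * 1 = 11785961/2751200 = 4.28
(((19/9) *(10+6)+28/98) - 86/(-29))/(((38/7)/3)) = 33826/1653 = 20.46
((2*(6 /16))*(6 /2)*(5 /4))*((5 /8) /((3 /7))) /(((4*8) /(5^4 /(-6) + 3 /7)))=-108925 /8192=-13.30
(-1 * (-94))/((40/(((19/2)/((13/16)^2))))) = 33.82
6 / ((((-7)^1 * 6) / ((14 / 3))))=-2 / 3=-0.67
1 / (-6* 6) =-0.03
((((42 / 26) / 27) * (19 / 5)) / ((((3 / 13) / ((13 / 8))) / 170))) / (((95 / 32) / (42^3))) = 33959744 / 5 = 6791948.80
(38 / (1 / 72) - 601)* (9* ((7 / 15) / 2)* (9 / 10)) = 4035.15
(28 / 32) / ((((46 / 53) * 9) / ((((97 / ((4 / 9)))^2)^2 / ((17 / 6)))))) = 71830622429937 / 800768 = 89702163.96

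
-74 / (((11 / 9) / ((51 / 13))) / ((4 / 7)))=-135864 / 1001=-135.73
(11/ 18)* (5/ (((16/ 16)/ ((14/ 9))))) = 385/ 81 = 4.75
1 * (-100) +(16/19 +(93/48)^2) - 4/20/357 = -828325189/8682240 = -95.40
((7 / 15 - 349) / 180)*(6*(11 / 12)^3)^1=-1739617 / 194400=-8.95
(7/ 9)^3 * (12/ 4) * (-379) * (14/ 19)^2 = -25479412/ 87723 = -290.45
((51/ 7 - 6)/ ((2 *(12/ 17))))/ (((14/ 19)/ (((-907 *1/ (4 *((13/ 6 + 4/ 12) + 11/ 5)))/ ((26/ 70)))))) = -21972075/ 136864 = -160.54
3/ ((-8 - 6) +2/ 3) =-9/ 40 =-0.22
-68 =-68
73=73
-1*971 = -971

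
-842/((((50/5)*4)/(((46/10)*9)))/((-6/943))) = 11367/2050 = 5.54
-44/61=-0.72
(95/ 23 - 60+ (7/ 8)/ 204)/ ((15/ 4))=-2096959/ 140760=-14.90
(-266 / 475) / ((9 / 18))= -28 / 25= -1.12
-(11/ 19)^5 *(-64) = 4.16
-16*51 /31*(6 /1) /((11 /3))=-43.07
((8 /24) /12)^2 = 1 /1296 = 0.00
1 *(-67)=-67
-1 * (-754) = 754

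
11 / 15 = 0.73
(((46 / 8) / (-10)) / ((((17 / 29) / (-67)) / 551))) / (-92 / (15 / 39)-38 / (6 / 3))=-24623639 / 175576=-140.24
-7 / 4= -1.75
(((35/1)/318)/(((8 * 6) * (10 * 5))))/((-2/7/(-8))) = 49/38160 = 0.00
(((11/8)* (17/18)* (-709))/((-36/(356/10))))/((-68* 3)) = -694111/155520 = -4.46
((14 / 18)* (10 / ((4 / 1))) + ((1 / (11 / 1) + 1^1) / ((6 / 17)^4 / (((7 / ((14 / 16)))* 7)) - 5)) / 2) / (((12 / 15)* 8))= 5311206145 / 18520590528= 0.29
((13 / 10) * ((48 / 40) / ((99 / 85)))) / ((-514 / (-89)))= 19669 / 84810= 0.23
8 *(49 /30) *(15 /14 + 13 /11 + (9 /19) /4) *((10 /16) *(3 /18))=97153 /30096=3.23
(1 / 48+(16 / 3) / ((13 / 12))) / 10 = 617 / 1248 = 0.49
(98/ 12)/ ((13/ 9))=5.65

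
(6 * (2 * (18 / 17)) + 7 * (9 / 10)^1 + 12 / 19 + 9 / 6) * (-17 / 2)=-179.67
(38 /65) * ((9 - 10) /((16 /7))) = -0.26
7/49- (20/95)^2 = 249/2527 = 0.10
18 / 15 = 6 / 5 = 1.20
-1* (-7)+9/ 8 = 65/ 8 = 8.12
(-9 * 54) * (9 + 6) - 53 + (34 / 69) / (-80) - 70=-20459897 / 2760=-7413.01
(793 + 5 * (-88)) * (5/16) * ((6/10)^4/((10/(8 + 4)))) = 85779/5000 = 17.16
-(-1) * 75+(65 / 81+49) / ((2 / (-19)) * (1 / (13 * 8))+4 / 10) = 31901785 / 159651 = 199.82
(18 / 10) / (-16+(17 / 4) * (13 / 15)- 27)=-108 / 2359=-0.05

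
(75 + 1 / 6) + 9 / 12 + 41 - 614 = -5965 / 12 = -497.08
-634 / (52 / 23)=-7291 / 26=-280.42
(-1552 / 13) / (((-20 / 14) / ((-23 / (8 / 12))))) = -187404 / 65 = -2883.14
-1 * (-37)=37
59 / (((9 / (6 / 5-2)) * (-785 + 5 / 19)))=2242 / 335475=0.01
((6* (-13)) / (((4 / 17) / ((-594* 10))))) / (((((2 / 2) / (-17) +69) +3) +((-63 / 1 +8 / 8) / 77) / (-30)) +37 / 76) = 2938424088600 / 108121487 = 27177.06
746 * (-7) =-5222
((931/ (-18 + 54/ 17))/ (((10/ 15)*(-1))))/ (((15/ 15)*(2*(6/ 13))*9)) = 29393/ 2592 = 11.34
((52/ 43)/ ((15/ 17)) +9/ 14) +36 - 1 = 334231/ 9030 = 37.01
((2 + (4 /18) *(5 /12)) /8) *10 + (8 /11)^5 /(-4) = 89224343 /34787016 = 2.56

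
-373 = -373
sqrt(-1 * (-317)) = sqrt(317) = 17.80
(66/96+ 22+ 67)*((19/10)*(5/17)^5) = 17040625/45435424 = 0.38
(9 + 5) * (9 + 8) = 238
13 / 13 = 1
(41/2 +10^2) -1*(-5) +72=395/2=197.50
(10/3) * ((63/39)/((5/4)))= 56/13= 4.31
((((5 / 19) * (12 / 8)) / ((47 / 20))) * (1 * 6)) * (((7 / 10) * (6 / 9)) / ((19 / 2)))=840 / 16967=0.05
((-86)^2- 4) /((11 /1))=672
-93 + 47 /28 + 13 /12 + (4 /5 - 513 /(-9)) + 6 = -2776 /105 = -26.44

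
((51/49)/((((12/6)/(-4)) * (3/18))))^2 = 374544/2401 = 156.00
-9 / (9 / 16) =-16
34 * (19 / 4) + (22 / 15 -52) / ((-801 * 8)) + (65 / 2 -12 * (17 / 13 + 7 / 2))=136.32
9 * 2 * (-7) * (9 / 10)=-567 / 5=-113.40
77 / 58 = 1.33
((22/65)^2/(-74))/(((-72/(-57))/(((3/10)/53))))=-2299/331409000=-0.00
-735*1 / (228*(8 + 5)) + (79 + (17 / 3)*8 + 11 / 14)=2590825 / 20748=124.87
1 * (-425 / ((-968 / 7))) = 2975 / 968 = 3.07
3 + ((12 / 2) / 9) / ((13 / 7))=131 / 39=3.36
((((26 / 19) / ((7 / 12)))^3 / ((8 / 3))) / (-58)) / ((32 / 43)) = -7652151 / 68226473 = -0.11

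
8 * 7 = 56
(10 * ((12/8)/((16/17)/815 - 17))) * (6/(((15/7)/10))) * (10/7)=-35.30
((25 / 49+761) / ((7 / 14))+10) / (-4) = -37559 / 98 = -383.26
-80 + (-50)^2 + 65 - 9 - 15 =2461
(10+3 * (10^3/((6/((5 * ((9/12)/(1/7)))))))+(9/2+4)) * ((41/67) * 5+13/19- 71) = -2250614079/2546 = -883980.39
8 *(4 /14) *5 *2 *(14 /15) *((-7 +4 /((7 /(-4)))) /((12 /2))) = -2080 /63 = -33.02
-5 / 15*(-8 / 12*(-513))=-114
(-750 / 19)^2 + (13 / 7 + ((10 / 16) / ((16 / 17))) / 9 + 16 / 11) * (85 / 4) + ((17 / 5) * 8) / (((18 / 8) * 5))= 580857079549 / 355801600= 1632.53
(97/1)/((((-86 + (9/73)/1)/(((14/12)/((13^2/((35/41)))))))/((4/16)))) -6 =-6256792589/1042509624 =-6.00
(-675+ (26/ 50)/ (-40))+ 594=-81013/ 1000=-81.01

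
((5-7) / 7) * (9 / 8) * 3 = -27 / 28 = -0.96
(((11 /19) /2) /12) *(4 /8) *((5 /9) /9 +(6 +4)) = 8965 /73872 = 0.12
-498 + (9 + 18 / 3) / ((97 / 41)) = -47691 / 97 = -491.66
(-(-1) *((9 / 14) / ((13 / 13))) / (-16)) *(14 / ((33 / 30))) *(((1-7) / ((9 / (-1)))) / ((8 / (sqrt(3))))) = -15 *sqrt(3) / 352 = -0.07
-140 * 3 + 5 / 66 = -27715 / 66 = -419.92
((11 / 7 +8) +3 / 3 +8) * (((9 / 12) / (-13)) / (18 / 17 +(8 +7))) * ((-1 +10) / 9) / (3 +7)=-17 / 2548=-0.01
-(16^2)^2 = -65536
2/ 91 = 0.02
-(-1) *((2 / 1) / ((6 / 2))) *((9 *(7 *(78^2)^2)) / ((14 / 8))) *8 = 7106890752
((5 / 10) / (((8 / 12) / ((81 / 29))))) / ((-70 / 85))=-4131 / 1624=-2.54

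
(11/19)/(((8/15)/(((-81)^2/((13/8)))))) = 1082565/247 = 4382.85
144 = 144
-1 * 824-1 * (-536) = -288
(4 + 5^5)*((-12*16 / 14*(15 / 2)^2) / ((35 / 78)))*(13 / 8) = -61189830 / 7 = -8741404.29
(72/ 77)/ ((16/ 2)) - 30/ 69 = -0.32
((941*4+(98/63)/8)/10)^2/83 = 18363231121/10756800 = 1707.13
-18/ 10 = -9/ 5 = -1.80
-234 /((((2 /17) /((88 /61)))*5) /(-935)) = 32730984 /61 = 536573.51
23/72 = 0.32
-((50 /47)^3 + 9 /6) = -561469 /207646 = -2.70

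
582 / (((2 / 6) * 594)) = 97 / 33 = 2.94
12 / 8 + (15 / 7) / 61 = 1311 / 854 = 1.54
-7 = -7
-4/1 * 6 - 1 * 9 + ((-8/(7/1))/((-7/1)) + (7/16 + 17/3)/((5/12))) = -17823/980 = -18.19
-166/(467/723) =-120018/467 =-257.00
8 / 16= 1 / 2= 0.50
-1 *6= -6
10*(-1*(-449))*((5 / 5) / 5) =898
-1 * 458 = -458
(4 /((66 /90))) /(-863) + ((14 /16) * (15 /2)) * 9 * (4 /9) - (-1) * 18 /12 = 1053483 /37972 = 27.74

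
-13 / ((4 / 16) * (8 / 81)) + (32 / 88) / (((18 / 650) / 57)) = 14651 / 66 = 221.98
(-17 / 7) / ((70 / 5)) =-17 / 98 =-0.17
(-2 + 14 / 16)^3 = -729 / 512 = -1.42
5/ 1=5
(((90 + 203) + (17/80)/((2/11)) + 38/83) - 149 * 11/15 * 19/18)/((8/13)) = 835718767/2868480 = 291.35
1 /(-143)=-0.01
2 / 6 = 1 / 3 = 0.33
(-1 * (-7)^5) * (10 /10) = 16807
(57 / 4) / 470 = 57 / 1880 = 0.03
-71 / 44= -1.61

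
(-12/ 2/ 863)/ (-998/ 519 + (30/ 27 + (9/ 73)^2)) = 49783518/ 5704204757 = 0.01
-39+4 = -35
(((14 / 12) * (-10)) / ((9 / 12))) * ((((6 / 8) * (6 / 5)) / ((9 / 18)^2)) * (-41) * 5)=11480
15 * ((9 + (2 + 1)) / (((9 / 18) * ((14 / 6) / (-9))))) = -9720 / 7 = -1388.57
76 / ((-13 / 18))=-1368 / 13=-105.23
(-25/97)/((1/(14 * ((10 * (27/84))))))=-1125/97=-11.60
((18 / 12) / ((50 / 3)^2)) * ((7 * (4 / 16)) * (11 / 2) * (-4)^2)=0.83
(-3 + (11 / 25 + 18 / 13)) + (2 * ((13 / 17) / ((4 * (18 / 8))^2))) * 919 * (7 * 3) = 54183512 / 149175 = 363.22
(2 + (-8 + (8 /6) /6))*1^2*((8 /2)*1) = -208 /9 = -23.11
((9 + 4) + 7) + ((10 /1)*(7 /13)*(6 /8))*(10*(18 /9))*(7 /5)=1730 /13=133.08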